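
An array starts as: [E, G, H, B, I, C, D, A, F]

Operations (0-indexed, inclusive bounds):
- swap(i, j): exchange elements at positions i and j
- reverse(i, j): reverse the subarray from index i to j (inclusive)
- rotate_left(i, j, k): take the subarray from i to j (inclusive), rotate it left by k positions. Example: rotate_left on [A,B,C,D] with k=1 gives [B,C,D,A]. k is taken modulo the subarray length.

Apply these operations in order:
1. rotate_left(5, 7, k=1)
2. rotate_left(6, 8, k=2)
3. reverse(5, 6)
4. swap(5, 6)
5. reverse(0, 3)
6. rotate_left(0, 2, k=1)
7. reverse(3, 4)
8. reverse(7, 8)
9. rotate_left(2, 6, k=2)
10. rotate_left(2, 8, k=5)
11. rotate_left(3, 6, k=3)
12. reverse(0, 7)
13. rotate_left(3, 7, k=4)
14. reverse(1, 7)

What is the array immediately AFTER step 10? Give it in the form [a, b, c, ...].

After 1 (rotate_left(5, 7, k=1)): [E, G, H, B, I, D, A, C, F]
After 2 (rotate_left(6, 8, k=2)): [E, G, H, B, I, D, F, A, C]
After 3 (reverse(5, 6)): [E, G, H, B, I, F, D, A, C]
After 4 (swap(5, 6)): [E, G, H, B, I, D, F, A, C]
After 5 (reverse(0, 3)): [B, H, G, E, I, D, F, A, C]
After 6 (rotate_left(0, 2, k=1)): [H, G, B, E, I, D, F, A, C]
After 7 (reverse(3, 4)): [H, G, B, I, E, D, F, A, C]
After 8 (reverse(7, 8)): [H, G, B, I, E, D, F, C, A]
After 9 (rotate_left(2, 6, k=2)): [H, G, E, D, F, B, I, C, A]
After 10 (rotate_left(2, 8, k=5)): [H, G, C, A, E, D, F, B, I]

Answer: [H, G, C, A, E, D, F, B, I]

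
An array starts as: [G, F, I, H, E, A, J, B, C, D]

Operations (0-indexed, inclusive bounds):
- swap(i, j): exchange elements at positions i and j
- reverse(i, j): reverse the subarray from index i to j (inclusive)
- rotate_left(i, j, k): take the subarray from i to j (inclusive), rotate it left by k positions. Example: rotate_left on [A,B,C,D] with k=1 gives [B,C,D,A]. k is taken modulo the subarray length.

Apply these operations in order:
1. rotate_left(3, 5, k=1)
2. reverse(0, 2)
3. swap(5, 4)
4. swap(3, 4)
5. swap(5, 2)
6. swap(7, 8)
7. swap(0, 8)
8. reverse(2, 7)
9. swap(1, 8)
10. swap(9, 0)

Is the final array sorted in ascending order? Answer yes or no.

After 1 (rotate_left(3, 5, k=1)): [G, F, I, E, A, H, J, B, C, D]
After 2 (reverse(0, 2)): [I, F, G, E, A, H, J, B, C, D]
After 3 (swap(5, 4)): [I, F, G, E, H, A, J, B, C, D]
After 4 (swap(3, 4)): [I, F, G, H, E, A, J, B, C, D]
After 5 (swap(5, 2)): [I, F, A, H, E, G, J, B, C, D]
After 6 (swap(7, 8)): [I, F, A, H, E, G, J, C, B, D]
After 7 (swap(0, 8)): [B, F, A, H, E, G, J, C, I, D]
After 8 (reverse(2, 7)): [B, F, C, J, G, E, H, A, I, D]
After 9 (swap(1, 8)): [B, I, C, J, G, E, H, A, F, D]
After 10 (swap(9, 0)): [D, I, C, J, G, E, H, A, F, B]

Answer: no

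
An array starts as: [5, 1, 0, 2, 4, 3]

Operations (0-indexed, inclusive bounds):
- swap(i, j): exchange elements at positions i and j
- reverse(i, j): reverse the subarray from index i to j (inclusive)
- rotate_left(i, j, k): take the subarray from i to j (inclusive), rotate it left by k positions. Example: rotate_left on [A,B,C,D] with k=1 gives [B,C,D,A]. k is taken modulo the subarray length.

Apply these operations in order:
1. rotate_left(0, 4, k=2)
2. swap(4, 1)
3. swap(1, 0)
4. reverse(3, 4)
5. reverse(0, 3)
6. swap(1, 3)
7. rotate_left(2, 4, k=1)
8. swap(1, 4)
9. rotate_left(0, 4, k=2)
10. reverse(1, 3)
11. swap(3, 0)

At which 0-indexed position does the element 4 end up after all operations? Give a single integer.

Answer: 3

Derivation:
After 1 (rotate_left(0, 4, k=2)): [0, 2, 4, 5, 1, 3]
After 2 (swap(4, 1)): [0, 1, 4, 5, 2, 3]
After 3 (swap(1, 0)): [1, 0, 4, 5, 2, 3]
After 4 (reverse(3, 4)): [1, 0, 4, 2, 5, 3]
After 5 (reverse(0, 3)): [2, 4, 0, 1, 5, 3]
After 6 (swap(1, 3)): [2, 1, 0, 4, 5, 3]
After 7 (rotate_left(2, 4, k=1)): [2, 1, 4, 5, 0, 3]
After 8 (swap(1, 4)): [2, 0, 4, 5, 1, 3]
After 9 (rotate_left(0, 4, k=2)): [4, 5, 1, 2, 0, 3]
After 10 (reverse(1, 3)): [4, 2, 1, 5, 0, 3]
After 11 (swap(3, 0)): [5, 2, 1, 4, 0, 3]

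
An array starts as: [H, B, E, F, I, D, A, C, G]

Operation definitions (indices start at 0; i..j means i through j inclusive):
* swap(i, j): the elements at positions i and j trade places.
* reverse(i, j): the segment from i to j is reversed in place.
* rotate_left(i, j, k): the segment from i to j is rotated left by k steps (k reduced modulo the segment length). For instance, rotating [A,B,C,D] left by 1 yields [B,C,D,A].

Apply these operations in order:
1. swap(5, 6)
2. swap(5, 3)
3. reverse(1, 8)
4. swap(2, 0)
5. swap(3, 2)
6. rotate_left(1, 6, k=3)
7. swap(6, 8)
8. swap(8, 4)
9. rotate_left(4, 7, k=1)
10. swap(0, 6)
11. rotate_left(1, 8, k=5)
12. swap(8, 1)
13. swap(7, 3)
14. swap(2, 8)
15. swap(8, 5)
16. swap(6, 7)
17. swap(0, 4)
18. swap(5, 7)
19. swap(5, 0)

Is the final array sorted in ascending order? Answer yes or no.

Answer: yes

Derivation:
After 1 (swap(5, 6)): [H, B, E, F, I, A, D, C, G]
After 2 (swap(5, 3)): [H, B, E, A, I, F, D, C, G]
After 3 (reverse(1, 8)): [H, G, C, D, F, I, A, E, B]
After 4 (swap(2, 0)): [C, G, H, D, F, I, A, E, B]
After 5 (swap(3, 2)): [C, G, D, H, F, I, A, E, B]
After 6 (rotate_left(1, 6, k=3)): [C, F, I, A, G, D, H, E, B]
After 7 (swap(6, 8)): [C, F, I, A, G, D, B, E, H]
After 8 (swap(8, 4)): [C, F, I, A, H, D, B, E, G]
After 9 (rotate_left(4, 7, k=1)): [C, F, I, A, D, B, E, H, G]
After 10 (swap(0, 6)): [E, F, I, A, D, B, C, H, G]
After 11 (rotate_left(1, 8, k=5)): [E, C, H, G, F, I, A, D, B]
After 12 (swap(8, 1)): [E, B, H, G, F, I, A, D, C]
After 13 (swap(7, 3)): [E, B, H, D, F, I, A, G, C]
After 14 (swap(2, 8)): [E, B, C, D, F, I, A, G, H]
After 15 (swap(8, 5)): [E, B, C, D, F, H, A, G, I]
After 16 (swap(6, 7)): [E, B, C, D, F, H, G, A, I]
After 17 (swap(0, 4)): [F, B, C, D, E, H, G, A, I]
After 18 (swap(5, 7)): [F, B, C, D, E, A, G, H, I]
After 19 (swap(5, 0)): [A, B, C, D, E, F, G, H, I]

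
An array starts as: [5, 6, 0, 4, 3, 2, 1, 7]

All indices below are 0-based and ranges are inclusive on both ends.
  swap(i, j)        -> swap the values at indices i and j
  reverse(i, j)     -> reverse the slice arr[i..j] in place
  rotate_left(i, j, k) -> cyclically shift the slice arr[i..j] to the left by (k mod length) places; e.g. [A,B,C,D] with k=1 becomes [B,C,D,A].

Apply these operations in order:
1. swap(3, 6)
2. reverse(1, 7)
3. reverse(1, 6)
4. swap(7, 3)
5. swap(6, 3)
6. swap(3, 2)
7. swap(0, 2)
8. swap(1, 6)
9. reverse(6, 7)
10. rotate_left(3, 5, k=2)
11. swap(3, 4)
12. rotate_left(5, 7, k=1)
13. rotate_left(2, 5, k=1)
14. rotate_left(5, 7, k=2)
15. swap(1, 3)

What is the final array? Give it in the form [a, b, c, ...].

After 1 (swap(3, 6)): [5, 6, 0, 1, 3, 2, 4, 7]
After 2 (reverse(1, 7)): [5, 7, 4, 2, 3, 1, 0, 6]
After 3 (reverse(1, 6)): [5, 0, 1, 3, 2, 4, 7, 6]
After 4 (swap(7, 3)): [5, 0, 1, 6, 2, 4, 7, 3]
After 5 (swap(6, 3)): [5, 0, 1, 7, 2, 4, 6, 3]
After 6 (swap(3, 2)): [5, 0, 7, 1, 2, 4, 6, 3]
After 7 (swap(0, 2)): [7, 0, 5, 1, 2, 4, 6, 3]
After 8 (swap(1, 6)): [7, 6, 5, 1, 2, 4, 0, 3]
After 9 (reverse(6, 7)): [7, 6, 5, 1, 2, 4, 3, 0]
After 10 (rotate_left(3, 5, k=2)): [7, 6, 5, 4, 1, 2, 3, 0]
After 11 (swap(3, 4)): [7, 6, 5, 1, 4, 2, 3, 0]
After 12 (rotate_left(5, 7, k=1)): [7, 6, 5, 1, 4, 3, 0, 2]
After 13 (rotate_left(2, 5, k=1)): [7, 6, 1, 4, 3, 5, 0, 2]
After 14 (rotate_left(5, 7, k=2)): [7, 6, 1, 4, 3, 2, 5, 0]
After 15 (swap(1, 3)): [7, 4, 1, 6, 3, 2, 5, 0]

Answer: [7, 4, 1, 6, 3, 2, 5, 0]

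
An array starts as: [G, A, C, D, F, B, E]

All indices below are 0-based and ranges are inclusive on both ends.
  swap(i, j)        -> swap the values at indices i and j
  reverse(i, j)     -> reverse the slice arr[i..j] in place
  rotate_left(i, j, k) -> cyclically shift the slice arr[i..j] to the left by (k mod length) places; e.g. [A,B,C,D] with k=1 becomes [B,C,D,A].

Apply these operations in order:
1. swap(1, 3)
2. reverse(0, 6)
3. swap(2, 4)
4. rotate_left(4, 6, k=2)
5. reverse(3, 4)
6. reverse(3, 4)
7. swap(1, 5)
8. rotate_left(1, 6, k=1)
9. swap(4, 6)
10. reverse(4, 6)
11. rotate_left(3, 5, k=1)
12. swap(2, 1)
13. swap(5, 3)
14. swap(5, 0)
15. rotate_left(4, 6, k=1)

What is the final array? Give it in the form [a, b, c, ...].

Answer: [B, A, C, G, E, F, D]

Derivation:
After 1 (swap(1, 3)): [G, D, C, A, F, B, E]
After 2 (reverse(0, 6)): [E, B, F, A, C, D, G]
After 3 (swap(2, 4)): [E, B, C, A, F, D, G]
After 4 (rotate_left(4, 6, k=2)): [E, B, C, A, G, F, D]
After 5 (reverse(3, 4)): [E, B, C, G, A, F, D]
After 6 (reverse(3, 4)): [E, B, C, A, G, F, D]
After 7 (swap(1, 5)): [E, F, C, A, G, B, D]
After 8 (rotate_left(1, 6, k=1)): [E, C, A, G, B, D, F]
After 9 (swap(4, 6)): [E, C, A, G, F, D, B]
After 10 (reverse(4, 6)): [E, C, A, G, B, D, F]
After 11 (rotate_left(3, 5, k=1)): [E, C, A, B, D, G, F]
After 12 (swap(2, 1)): [E, A, C, B, D, G, F]
After 13 (swap(5, 3)): [E, A, C, G, D, B, F]
After 14 (swap(5, 0)): [B, A, C, G, D, E, F]
After 15 (rotate_left(4, 6, k=1)): [B, A, C, G, E, F, D]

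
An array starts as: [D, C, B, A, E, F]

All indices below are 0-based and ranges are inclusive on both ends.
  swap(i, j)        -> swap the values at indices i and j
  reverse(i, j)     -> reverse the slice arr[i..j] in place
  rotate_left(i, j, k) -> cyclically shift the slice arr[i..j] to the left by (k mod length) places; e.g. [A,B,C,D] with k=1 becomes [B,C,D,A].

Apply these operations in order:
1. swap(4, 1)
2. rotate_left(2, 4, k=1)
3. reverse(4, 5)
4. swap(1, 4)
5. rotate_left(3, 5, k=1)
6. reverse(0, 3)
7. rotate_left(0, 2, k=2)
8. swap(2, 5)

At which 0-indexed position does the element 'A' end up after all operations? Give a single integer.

After 1 (swap(4, 1)): [D, E, B, A, C, F]
After 2 (rotate_left(2, 4, k=1)): [D, E, A, C, B, F]
After 3 (reverse(4, 5)): [D, E, A, C, F, B]
After 4 (swap(1, 4)): [D, F, A, C, E, B]
After 5 (rotate_left(3, 5, k=1)): [D, F, A, E, B, C]
After 6 (reverse(0, 3)): [E, A, F, D, B, C]
After 7 (rotate_left(0, 2, k=2)): [F, E, A, D, B, C]
After 8 (swap(2, 5)): [F, E, C, D, B, A]

Answer: 5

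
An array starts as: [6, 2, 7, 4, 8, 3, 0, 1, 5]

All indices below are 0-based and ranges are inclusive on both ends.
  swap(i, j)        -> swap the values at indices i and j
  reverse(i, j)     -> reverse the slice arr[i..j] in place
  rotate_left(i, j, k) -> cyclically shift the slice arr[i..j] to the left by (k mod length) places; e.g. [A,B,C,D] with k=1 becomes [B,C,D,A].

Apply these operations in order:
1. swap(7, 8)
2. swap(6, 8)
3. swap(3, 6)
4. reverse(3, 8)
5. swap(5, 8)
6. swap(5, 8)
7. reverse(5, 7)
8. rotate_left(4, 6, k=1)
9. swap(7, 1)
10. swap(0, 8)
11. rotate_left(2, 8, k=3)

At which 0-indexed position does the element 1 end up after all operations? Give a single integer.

Answer: 0

Derivation:
After 1 (swap(7, 8)): [6, 2, 7, 4, 8, 3, 0, 5, 1]
After 2 (swap(6, 8)): [6, 2, 7, 4, 8, 3, 1, 5, 0]
After 3 (swap(3, 6)): [6, 2, 7, 1, 8, 3, 4, 5, 0]
After 4 (reverse(3, 8)): [6, 2, 7, 0, 5, 4, 3, 8, 1]
After 5 (swap(5, 8)): [6, 2, 7, 0, 5, 1, 3, 8, 4]
After 6 (swap(5, 8)): [6, 2, 7, 0, 5, 4, 3, 8, 1]
After 7 (reverse(5, 7)): [6, 2, 7, 0, 5, 8, 3, 4, 1]
After 8 (rotate_left(4, 6, k=1)): [6, 2, 7, 0, 8, 3, 5, 4, 1]
After 9 (swap(7, 1)): [6, 4, 7, 0, 8, 3, 5, 2, 1]
After 10 (swap(0, 8)): [1, 4, 7, 0, 8, 3, 5, 2, 6]
After 11 (rotate_left(2, 8, k=3)): [1, 4, 3, 5, 2, 6, 7, 0, 8]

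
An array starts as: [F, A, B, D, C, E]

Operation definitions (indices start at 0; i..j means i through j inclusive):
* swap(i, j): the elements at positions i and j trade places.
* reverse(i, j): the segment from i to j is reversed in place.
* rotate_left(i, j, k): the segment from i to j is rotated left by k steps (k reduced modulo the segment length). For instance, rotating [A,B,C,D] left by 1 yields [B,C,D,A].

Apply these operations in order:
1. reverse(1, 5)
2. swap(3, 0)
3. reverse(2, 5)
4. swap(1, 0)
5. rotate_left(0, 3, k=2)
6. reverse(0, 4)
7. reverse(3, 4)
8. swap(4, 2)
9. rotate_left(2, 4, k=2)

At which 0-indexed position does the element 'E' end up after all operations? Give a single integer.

After 1 (reverse(1, 5)): [F, E, C, D, B, A]
After 2 (swap(3, 0)): [D, E, C, F, B, A]
After 3 (reverse(2, 5)): [D, E, A, B, F, C]
After 4 (swap(1, 0)): [E, D, A, B, F, C]
After 5 (rotate_left(0, 3, k=2)): [A, B, E, D, F, C]
After 6 (reverse(0, 4)): [F, D, E, B, A, C]
After 7 (reverse(3, 4)): [F, D, E, A, B, C]
After 8 (swap(4, 2)): [F, D, B, A, E, C]
After 9 (rotate_left(2, 4, k=2)): [F, D, E, B, A, C]

Answer: 2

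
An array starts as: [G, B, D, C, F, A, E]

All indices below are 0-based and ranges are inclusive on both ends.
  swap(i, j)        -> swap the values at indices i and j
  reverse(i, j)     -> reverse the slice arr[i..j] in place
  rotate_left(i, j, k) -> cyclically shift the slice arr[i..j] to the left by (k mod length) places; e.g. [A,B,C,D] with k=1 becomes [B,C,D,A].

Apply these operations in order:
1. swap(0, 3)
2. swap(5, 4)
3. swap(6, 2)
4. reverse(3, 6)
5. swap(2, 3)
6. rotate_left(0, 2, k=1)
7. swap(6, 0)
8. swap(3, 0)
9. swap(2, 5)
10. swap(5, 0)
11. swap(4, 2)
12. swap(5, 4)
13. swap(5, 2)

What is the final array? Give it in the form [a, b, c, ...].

After 1 (swap(0, 3)): [C, B, D, G, F, A, E]
After 2 (swap(5, 4)): [C, B, D, G, A, F, E]
After 3 (swap(6, 2)): [C, B, E, G, A, F, D]
After 4 (reverse(3, 6)): [C, B, E, D, F, A, G]
After 5 (swap(2, 3)): [C, B, D, E, F, A, G]
After 6 (rotate_left(0, 2, k=1)): [B, D, C, E, F, A, G]
After 7 (swap(6, 0)): [G, D, C, E, F, A, B]
After 8 (swap(3, 0)): [E, D, C, G, F, A, B]
After 9 (swap(2, 5)): [E, D, A, G, F, C, B]
After 10 (swap(5, 0)): [C, D, A, G, F, E, B]
After 11 (swap(4, 2)): [C, D, F, G, A, E, B]
After 12 (swap(5, 4)): [C, D, F, G, E, A, B]
After 13 (swap(5, 2)): [C, D, A, G, E, F, B]

Answer: [C, D, A, G, E, F, B]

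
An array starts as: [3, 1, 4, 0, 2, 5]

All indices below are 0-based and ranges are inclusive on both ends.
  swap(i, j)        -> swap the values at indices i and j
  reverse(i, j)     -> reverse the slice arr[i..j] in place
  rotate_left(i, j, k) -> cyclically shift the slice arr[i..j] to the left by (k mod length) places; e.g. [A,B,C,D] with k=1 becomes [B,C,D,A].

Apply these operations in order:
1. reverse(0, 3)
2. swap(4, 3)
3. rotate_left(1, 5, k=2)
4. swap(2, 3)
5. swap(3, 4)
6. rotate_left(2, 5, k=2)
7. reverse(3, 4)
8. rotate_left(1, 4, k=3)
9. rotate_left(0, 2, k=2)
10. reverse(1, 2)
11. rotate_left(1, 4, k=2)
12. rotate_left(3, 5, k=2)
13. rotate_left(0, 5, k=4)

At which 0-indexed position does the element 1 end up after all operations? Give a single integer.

After 1 (reverse(0, 3)): [0, 4, 1, 3, 2, 5]
After 2 (swap(4, 3)): [0, 4, 1, 2, 3, 5]
After 3 (rotate_left(1, 5, k=2)): [0, 2, 3, 5, 4, 1]
After 4 (swap(2, 3)): [0, 2, 5, 3, 4, 1]
After 5 (swap(3, 4)): [0, 2, 5, 4, 3, 1]
After 6 (rotate_left(2, 5, k=2)): [0, 2, 3, 1, 5, 4]
After 7 (reverse(3, 4)): [0, 2, 3, 5, 1, 4]
After 8 (rotate_left(1, 4, k=3)): [0, 1, 2, 3, 5, 4]
After 9 (rotate_left(0, 2, k=2)): [2, 0, 1, 3, 5, 4]
After 10 (reverse(1, 2)): [2, 1, 0, 3, 5, 4]
After 11 (rotate_left(1, 4, k=2)): [2, 3, 5, 1, 0, 4]
After 12 (rotate_left(3, 5, k=2)): [2, 3, 5, 4, 1, 0]
After 13 (rotate_left(0, 5, k=4)): [1, 0, 2, 3, 5, 4]

Answer: 0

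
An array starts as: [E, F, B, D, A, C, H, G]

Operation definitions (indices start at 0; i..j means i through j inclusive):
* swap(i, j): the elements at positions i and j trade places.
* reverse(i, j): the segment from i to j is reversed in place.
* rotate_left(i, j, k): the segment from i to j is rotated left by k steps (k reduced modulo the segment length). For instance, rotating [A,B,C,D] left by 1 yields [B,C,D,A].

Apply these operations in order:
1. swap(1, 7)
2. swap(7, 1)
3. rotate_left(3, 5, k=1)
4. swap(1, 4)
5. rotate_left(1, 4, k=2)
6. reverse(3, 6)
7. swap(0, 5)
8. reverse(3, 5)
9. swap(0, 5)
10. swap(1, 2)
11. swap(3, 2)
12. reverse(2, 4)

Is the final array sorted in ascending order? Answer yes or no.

Answer: no

Derivation:
After 1 (swap(1, 7)): [E, G, B, D, A, C, H, F]
After 2 (swap(7, 1)): [E, F, B, D, A, C, H, G]
After 3 (rotate_left(3, 5, k=1)): [E, F, B, A, C, D, H, G]
After 4 (swap(1, 4)): [E, C, B, A, F, D, H, G]
After 5 (rotate_left(1, 4, k=2)): [E, A, F, C, B, D, H, G]
After 6 (reverse(3, 6)): [E, A, F, H, D, B, C, G]
After 7 (swap(0, 5)): [B, A, F, H, D, E, C, G]
After 8 (reverse(3, 5)): [B, A, F, E, D, H, C, G]
After 9 (swap(0, 5)): [H, A, F, E, D, B, C, G]
After 10 (swap(1, 2)): [H, F, A, E, D, B, C, G]
After 11 (swap(3, 2)): [H, F, E, A, D, B, C, G]
After 12 (reverse(2, 4)): [H, F, D, A, E, B, C, G]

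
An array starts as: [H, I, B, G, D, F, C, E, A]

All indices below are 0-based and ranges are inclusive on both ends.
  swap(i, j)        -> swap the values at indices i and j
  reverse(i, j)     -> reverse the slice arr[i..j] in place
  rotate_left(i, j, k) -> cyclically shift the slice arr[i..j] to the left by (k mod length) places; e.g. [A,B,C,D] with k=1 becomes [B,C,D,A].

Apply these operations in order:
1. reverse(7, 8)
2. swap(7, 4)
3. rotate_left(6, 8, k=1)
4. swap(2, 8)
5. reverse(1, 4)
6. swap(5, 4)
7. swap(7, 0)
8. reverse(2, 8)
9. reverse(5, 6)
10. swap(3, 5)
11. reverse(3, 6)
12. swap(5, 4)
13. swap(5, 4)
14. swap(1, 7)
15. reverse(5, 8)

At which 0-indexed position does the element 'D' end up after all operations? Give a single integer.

After 1 (reverse(7, 8)): [H, I, B, G, D, F, C, A, E]
After 2 (swap(7, 4)): [H, I, B, G, A, F, C, D, E]
After 3 (rotate_left(6, 8, k=1)): [H, I, B, G, A, F, D, E, C]
After 4 (swap(2, 8)): [H, I, C, G, A, F, D, E, B]
After 5 (reverse(1, 4)): [H, A, G, C, I, F, D, E, B]
After 6 (swap(5, 4)): [H, A, G, C, F, I, D, E, B]
After 7 (swap(7, 0)): [E, A, G, C, F, I, D, H, B]
After 8 (reverse(2, 8)): [E, A, B, H, D, I, F, C, G]
After 9 (reverse(5, 6)): [E, A, B, H, D, F, I, C, G]
After 10 (swap(3, 5)): [E, A, B, F, D, H, I, C, G]
After 11 (reverse(3, 6)): [E, A, B, I, H, D, F, C, G]
After 12 (swap(5, 4)): [E, A, B, I, D, H, F, C, G]
After 13 (swap(5, 4)): [E, A, B, I, H, D, F, C, G]
After 14 (swap(1, 7)): [E, C, B, I, H, D, F, A, G]
After 15 (reverse(5, 8)): [E, C, B, I, H, G, A, F, D]

Answer: 8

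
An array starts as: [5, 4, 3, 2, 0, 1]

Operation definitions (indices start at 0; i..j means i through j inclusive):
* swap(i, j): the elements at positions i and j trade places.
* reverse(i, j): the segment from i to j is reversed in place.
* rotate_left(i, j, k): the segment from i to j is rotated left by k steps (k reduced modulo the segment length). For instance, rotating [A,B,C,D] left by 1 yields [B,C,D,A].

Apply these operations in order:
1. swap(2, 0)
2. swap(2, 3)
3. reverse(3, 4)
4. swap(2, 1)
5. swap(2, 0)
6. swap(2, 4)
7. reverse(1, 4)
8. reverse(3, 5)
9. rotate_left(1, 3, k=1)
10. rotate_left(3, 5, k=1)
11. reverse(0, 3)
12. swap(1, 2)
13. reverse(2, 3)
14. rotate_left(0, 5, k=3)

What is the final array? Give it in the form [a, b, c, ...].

After 1 (swap(2, 0)): [3, 4, 5, 2, 0, 1]
After 2 (swap(2, 3)): [3, 4, 2, 5, 0, 1]
After 3 (reverse(3, 4)): [3, 4, 2, 0, 5, 1]
After 4 (swap(2, 1)): [3, 2, 4, 0, 5, 1]
After 5 (swap(2, 0)): [4, 2, 3, 0, 5, 1]
After 6 (swap(2, 4)): [4, 2, 5, 0, 3, 1]
After 7 (reverse(1, 4)): [4, 3, 0, 5, 2, 1]
After 8 (reverse(3, 5)): [4, 3, 0, 1, 2, 5]
After 9 (rotate_left(1, 3, k=1)): [4, 0, 1, 3, 2, 5]
After 10 (rotate_left(3, 5, k=1)): [4, 0, 1, 2, 5, 3]
After 11 (reverse(0, 3)): [2, 1, 0, 4, 5, 3]
After 12 (swap(1, 2)): [2, 0, 1, 4, 5, 3]
After 13 (reverse(2, 3)): [2, 0, 4, 1, 5, 3]
After 14 (rotate_left(0, 5, k=3)): [1, 5, 3, 2, 0, 4]

Answer: [1, 5, 3, 2, 0, 4]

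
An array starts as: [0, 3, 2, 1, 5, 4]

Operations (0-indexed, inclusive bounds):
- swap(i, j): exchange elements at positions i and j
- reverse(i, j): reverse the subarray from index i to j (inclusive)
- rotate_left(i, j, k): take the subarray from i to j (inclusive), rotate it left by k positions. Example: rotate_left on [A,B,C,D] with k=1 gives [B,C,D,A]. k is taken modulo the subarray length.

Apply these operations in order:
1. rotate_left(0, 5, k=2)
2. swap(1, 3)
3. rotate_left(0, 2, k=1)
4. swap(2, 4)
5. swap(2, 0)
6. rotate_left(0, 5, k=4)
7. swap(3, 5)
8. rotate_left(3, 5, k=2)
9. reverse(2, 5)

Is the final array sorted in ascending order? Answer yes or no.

After 1 (rotate_left(0, 5, k=2)): [2, 1, 5, 4, 0, 3]
After 2 (swap(1, 3)): [2, 4, 5, 1, 0, 3]
After 3 (rotate_left(0, 2, k=1)): [4, 5, 2, 1, 0, 3]
After 4 (swap(2, 4)): [4, 5, 0, 1, 2, 3]
After 5 (swap(2, 0)): [0, 5, 4, 1, 2, 3]
After 6 (rotate_left(0, 5, k=4)): [2, 3, 0, 5, 4, 1]
After 7 (swap(3, 5)): [2, 3, 0, 1, 4, 5]
After 8 (rotate_left(3, 5, k=2)): [2, 3, 0, 5, 1, 4]
After 9 (reverse(2, 5)): [2, 3, 4, 1, 5, 0]

Answer: no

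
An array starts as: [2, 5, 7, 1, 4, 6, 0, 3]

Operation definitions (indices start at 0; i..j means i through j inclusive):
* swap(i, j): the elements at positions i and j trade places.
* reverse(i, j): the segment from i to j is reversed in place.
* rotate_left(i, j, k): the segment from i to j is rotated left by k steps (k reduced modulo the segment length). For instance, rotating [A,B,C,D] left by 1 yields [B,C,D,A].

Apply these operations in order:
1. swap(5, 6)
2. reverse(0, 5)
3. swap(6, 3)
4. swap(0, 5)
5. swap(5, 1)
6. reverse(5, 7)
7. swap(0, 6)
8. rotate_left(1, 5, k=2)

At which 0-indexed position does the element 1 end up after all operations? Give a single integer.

Answer: 5

Derivation:
After 1 (swap(5, 6)): [2, 5, 7, 1, 4, 0, 6, 3]
After 2 (reverse(0, 5)): [0, 4, 1, 7, 5, 2, 6, 3]
After 3 (swap(6, 3)): [0, 4, 1, 6, 5, 2, 7, 3]
After 4 (swap(0, 5)): [2, 4, 1, 6, 5, 0, 7, 3]
After 5 (swap(5, 1)): [2, 0, 1, 6, 5, 4, 7, 3]
After 6 (reverse(5, 7)): [2, 0, 1, 6, 5, 3, 7, 4]
After 7 (swap(0, 6)): [7, 0, 1, 6, 5, 3, 2, 4]
After 8 (rotate_left(1, 5, k=2)): [7, 6, 5, 3, 0, 1, 2, 4]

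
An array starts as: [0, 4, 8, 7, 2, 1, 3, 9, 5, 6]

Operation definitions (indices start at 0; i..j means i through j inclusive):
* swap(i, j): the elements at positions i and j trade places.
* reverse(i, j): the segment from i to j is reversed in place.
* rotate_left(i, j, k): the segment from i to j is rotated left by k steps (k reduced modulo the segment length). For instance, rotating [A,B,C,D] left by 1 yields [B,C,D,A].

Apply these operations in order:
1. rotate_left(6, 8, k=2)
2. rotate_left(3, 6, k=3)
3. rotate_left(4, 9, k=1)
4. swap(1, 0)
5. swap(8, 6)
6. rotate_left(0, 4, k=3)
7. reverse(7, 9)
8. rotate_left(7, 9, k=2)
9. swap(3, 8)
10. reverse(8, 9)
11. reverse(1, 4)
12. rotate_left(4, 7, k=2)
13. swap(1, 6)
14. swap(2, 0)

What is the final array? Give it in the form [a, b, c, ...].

Answer: [7, 2, 5, 4, 6, 9, 8, 1, 3, 0]

Derivation:
After 1 (rotate_left(6, 8, k=2)): [0, 4, 8, 7, 2, 1, 5, 3, 9, 6]
After 2 (rotate_left(3, 6, k=3)): [0, 4, 8, 5, 7, 2, 1, 3, 9, 6]
After 3 (rotate_left(4, 9, k=1)): [0, 4, 8, 5, 2, 1, 3, 9, 6, 7]
After 4 (swap(1, 0)): [4, 0, 8, 5, 2, 1, 3, 9, 6, 7]
After 5 (swap(8, 6)): [4, 0, 8, 5, 2, 1, 6, 9, 3, 7]
After 6 (rotate_left(0, 4, k=3)): [5, 2, 4, 0, 8, 1, 6, 9, 3, 7]
After 7 (reverse(7, 9)): [5, 2, 4, 0, 8, 1, 6, 7, 3, 9]
After 8 (rotate_left(7, 9, k=2)): [5, 2, 4, 0, 8, 1, 6, 9, 7, 3]
After 9 (swap(3, 8)): [5, 2, 4, 7, 8, 1, 6, 9, 0, 3]
After 10 (reverse(8, 9)): [5, 2, 4, 7, 8, 1, 6, 9, 3, 0]
After 11 (reverse(1, 4)): [5, 8, 7, 4, 2, 1, 6, 9, 3, 0]
After 12 (rotate_left(4, 7, k=2)): [5, 8, 7, 4, 6, 9, 2, 1, 3, 0]
After 13 (swap(1, 6)): [5, 2, 7, 4, 6, 9, 8, 1, 3, 0]
After 14 (swap(2, 0)): [7, 2, 5, 4, 6, 9, 8, 1, 3, 0]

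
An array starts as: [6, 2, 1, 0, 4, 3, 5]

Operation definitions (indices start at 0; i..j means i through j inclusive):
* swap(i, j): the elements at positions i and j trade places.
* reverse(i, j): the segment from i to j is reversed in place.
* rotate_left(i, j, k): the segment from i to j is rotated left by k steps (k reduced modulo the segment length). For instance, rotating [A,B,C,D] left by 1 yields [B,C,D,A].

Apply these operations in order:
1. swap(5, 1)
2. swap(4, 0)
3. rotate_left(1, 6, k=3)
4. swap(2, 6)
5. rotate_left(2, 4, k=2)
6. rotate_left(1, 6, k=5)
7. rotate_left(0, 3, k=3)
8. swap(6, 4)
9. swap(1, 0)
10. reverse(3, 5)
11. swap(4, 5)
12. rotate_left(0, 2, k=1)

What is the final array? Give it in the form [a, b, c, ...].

After 1 (swap(5, 1)): [6, 3, 1, 0, 4, 2, 5]
After 2 (swap(4, 0)): [4, 3, 1, 0, 6, 2, 5]
After 3 (rotate_left(1, 6, k=3)): [4, 6, 2, 5, 3, 1, 0]
After 4 (swap(2, 6)): [4, 6, 0, 5, 3, 1, 2]
After 5 (rotate_left(2, 4, k=2)): [4, 6, 3, 0, 5, 1, 2]
After 6 (rotate_left(1, 6, k=5)): [4, 2, 6, 3, 0, 5, 1]
After 7 (rotate_left(0, 3, k=3)): [3, 4, 2, 6, 0, 5, 1]
After 8 (swap(6, 4)): [3, 4, 2, 6, 1, 5, 0]
After 9 (swap(1, 0)): [4, 3, 2, 6, 1, 5, 0]
After 10 (reverse(3, 5)): [4, 3, 2, 5, 1, 6, 0]
After 11 (swap(4, 5)): [4, 3, 2, 5, 6, 1, 0]
After 12 (rotate_left(0, 2, k=1)): [3, 2, 4, 5, 6, 1, 0]

Answer: [3, 2, 4, 5, 6, 1, 0]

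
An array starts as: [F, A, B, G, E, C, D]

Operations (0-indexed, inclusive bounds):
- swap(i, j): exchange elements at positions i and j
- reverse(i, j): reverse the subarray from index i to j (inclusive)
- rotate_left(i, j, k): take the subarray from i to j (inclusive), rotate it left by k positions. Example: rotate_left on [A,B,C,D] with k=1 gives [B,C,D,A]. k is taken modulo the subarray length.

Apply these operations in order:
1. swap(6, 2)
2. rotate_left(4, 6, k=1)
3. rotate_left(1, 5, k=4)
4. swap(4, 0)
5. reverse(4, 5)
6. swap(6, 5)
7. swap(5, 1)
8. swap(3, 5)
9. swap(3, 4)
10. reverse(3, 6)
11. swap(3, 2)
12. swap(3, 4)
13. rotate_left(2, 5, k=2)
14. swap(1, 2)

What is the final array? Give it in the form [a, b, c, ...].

After 1 (swap(6, 2)): [F, A, D, G, E, C, B]
After 2 (rotate_left(4, 6, k=1)): [F, A, D, G, C, B, E]
After 3 (rotate_left(1, 5, k=4)): [F, B, A, D, G, C, E]
After 4 (swap(4, 0)): [G, B, A, D, F, C, E]
After 5 (reverse(4, 5)): [G, B, A, D, C, F, E]
After 6 (swap(6, 5)): [G, B, A, D, C, E, F]
After 7 (swap(5, 1)): [G, E, A, D, C, B, F]
After 8 (swap(3, 5)): [G, E, A, B, C, D, F]
After 9 (swap(3, 4)): [G, E, A, C, B, D, F]
After 10 (reverse(3, 6)): [G, E, A, F, D, B, C]
After 11 (swap(3, 2)): [G, E, F, A, D, B, C]
After 12 (swap(3, 4)): [G, E, F, D, A, B, C]
After 13 (rotate_left(2, 5, k=2)): [G, E, A, B, F, D, C]
After 14 (swap(1, 2)): [G, A, E, B, F, D, C]

Answer: [G, A, E, B, F, D, C]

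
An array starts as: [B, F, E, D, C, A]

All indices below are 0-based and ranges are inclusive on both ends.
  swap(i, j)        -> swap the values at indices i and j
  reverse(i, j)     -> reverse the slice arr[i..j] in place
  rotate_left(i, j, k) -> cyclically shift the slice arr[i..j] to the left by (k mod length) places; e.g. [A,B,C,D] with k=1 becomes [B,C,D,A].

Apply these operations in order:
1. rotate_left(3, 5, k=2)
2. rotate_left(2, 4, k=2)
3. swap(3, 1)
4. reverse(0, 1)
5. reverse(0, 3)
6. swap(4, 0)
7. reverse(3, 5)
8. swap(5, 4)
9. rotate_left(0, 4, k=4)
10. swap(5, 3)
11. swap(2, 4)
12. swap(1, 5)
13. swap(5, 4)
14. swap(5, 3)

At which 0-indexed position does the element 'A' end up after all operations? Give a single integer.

Answer: 4

Derivation:
After 1 (rotate_left(3, 5, k=2)): [B, F, E, A, D, C]
After 2 (rotate_left(2, 4, k=2)): [B, F, D, E, A, C]
After 3 (swap(3, 1)): [B, E, D, F, A, C]
After 4 (reverse(0, 1)): [E, B, D, F, A, C]
After 5 (reverse(0, 3)): [F, D, B, E, A, C]
After 6 (swap(4, 0)): [A, D, B, E, F, C]
After 7 (reverse(3, 5)): [A, D, B, C, F, E]
After 8 (swap(5, 4)): [A, D, B, C, E, F]
After 9 (rotate_left(0, 4, k=4)): [E, A, D, B, C, F]
After 10 (swap(5, 3)): [E, A, D, F, C, B]
After 11 (swap(2, 4)): [E, A, C, F, D, B]
After 12 (swap(1, 5)): [E, B, C, F, D, A]
After 13 (swap(5, 4)): [E, B, C, F, A, D]
After 14 (swap(5, 3)): [E, B, C, D, A, F]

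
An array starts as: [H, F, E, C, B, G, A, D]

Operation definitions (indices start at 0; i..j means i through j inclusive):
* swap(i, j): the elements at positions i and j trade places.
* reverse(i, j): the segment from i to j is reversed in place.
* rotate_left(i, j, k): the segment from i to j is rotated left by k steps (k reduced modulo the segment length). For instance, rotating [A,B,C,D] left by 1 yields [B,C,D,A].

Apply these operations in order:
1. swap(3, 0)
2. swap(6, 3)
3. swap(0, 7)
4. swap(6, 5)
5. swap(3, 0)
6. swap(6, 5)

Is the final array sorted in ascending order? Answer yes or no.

After 1 (swap(3, 0)): [C, F, E, H, B, G, A, D]
After 2 (swap(6, 3)): [C, F, E, A, B, G, H, D]
After 3 (swap(0, 7)): [D, F, E, A, B, G, H, C]
After 4 (swap(6, 5)): [D, F, E, A, B, H, G, C]
After 5 (swap(3, 0)): [A, F, E, D, B, H, G, C]
After 6 (swap(6, 5)): [A, F, E, D, B, G, H, C]

Answer: no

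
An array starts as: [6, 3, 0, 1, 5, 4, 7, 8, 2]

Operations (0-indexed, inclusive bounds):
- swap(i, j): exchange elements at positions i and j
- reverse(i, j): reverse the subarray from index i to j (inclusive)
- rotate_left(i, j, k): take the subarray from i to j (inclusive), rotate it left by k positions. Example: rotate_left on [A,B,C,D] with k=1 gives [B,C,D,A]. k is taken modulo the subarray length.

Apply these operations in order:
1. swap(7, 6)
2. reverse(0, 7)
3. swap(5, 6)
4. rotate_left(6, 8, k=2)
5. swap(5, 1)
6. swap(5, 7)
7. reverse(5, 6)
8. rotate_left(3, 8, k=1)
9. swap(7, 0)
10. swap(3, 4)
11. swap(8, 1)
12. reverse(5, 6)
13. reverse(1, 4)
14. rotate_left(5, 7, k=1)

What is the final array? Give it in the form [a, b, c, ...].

After 1 (swap(7, 6)): [6, 3, 0, 1, 5, 4, 8, 7, 2]
After 2 (reverse(0, 7)): [7, 8, 4, 5, 1, 0, 3, 6, 2]
After 3 (swap(5, 6)): [7, 8, 4, 5, 1, 3, 0, 6, 2]
After 4 (rotate_left(6, 8, k=2)): [7, 8, 4, 5, 1, 3, 2, 0, 6]
After 5 (swap(5, 1)): [7, 3, 4, 5, 1, 8, 2, 0, 6]
After 6 (swap(5, 7)): [7, 3, 4, 5, 1, 0, 2, 8, 6]
After 7 (reverse(5, 6)): [7, 3, 4, 5, 1, 2, 0, 8, 6]
After 8 (rotate_left(3, 8, k=1)): [7, 3, 4, 1, 2, 0, 8, 6, 5]
After 9 (swap(7, 0)): [6, 3, 4, 1, 2, 0, 8, 7, 5]
After 10 (swap(3, 4)): [6, 3, 4, 2, 1, 0, 8, 7, 5]
After 11 (swap(8, 1)): [6, 5, 4, 2, 1, 0, 8, 7, 3]
After 12 (reverse(5, 6)): [6, 5, 4, 2, 1, 8, 0, 7, 3]
After 13 (reverse(1, 4)): [6, 1, 2, 4, 5, 8, 0, 7, 3]
After 14 (rotate_left(5, 7, k=1)): [6, 1, 2, 4, 5, 0, 7, 8, 3]

Answer: [6, 1, 2, 4, 5, 0, 7, 8, 3]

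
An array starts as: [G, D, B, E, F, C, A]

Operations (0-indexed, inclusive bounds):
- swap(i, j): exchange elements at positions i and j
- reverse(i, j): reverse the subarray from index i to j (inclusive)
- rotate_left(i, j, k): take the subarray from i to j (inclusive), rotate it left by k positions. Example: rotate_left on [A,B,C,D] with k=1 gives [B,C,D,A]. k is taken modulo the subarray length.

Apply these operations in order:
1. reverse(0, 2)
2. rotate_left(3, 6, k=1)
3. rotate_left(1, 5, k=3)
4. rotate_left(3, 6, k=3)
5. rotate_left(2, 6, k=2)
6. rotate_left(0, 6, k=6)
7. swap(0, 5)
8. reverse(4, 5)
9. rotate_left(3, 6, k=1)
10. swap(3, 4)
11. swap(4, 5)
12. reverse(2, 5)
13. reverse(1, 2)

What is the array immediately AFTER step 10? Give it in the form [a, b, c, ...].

Answer: [F, B, C, G, E, A, D]

Derivation:
After 1 (reverse(0, 2)): [B, D, G, E, F, C, A]
After 2 (rotate_left(3, 6, k=1)): [B, D, G, F, C, A, E]
After 3 (rotate_left(1, 5, k=3)): [B, C, A, D, G, F, E]
After 4 (rotate_left(3, 6, k=3)): [B, C, A, E, D, G, F]
After 5 (rotate_left(2, 6, k=2)): [B, C, D, G, F, A, E]
After 6 (rotate_left(0, 6, k=6)): [E, B, C, D, G, F, A]
After 7 (swap(0, 5)): [F, B, C, D, G, E, A]
After 8 (reverse(4, 5)): [F, B, C, D, E, G, A]
After 9 (rotate_left(3, 6, k=1)): [F, B, C, E, G, A, D]
After 10 (swap(3, 4)): [F, B, C, G, E, A, D]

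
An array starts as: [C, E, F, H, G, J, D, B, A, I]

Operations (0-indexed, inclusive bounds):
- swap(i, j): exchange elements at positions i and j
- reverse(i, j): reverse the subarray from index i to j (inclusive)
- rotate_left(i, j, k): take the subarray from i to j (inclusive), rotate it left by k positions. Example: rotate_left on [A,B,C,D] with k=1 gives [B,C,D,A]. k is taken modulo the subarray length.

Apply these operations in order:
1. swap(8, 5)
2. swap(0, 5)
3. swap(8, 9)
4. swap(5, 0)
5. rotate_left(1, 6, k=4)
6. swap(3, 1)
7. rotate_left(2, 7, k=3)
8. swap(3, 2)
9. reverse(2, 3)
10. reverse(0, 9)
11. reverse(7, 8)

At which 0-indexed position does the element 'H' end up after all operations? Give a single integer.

Answer: 8

Derivation:
After 1 (swap(8, 5)): [C, E, F, H, G, A, D, B, J, I]
After 2 (swap(0, 5)): [A, E, F, H, G, C, D, B, J, I]
After 3 (swap(8, 9)): [A, E, F, H, G, C, D, B, I, J]
After 4 (swap(5, 0)): [C, E, F, H, G, A, D, B, I, J]
After 5 (rotate_left(1, 6, k=4)): [C, A, D, E, F, H, G, B, I, J]
After 6 (swap(3, 1)): [C, E, D, A, F, H, G, B, I, J]
After 7 (rotate_left(2, 7, k=3)): [C, E, H, G, B, D, A, F, I, J]
After 8 (swap(3, 2)): [C, E, G, H, B, D, A, F, I, J]
After 9 (reverse(2, 3)): [C, E, H, G, B, D, A, F, I, J]
After 10 (reverse(0, 9)): [J, I, F, A, D, B, G, H, E, C]
After 11 (reverse(7, 8)): [J, I, F, A, D, B, G, E, H, C]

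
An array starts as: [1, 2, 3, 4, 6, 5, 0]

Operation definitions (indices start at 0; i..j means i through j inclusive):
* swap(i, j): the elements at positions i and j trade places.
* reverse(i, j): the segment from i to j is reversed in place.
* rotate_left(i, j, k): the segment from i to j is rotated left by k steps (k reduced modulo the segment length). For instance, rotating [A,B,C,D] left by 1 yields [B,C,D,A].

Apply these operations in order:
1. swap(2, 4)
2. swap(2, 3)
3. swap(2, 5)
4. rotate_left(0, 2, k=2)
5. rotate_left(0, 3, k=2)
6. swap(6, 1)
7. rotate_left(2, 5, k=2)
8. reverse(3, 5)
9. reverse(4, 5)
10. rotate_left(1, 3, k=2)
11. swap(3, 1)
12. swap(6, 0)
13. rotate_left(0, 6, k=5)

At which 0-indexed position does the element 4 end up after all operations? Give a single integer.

Answer: 6

Derivation:
After 1 (swap(2, 4)): [1, 2, 6, 4, 3, 5, 0]
After 2 (swap(2, 3)): [1, 2, 4, 6, 3, 5, 0]
After 3 (swap(2, 5)): [1, 2, 5, 6, 3, 4, 0]
After 4 (rotate_left(0, 2, k=2)): [5, 1, 2, 6, 3, 4, 0]
After 5 (rotate_left(0, 3, k=2)): [2, 6, 5, 1, 3, 4, 0]
After 6 (swap(6, 1)): [2, 0, 5, 1, 3, 4, 6]
After 7 (rotate_left(2, 5, k=2)): [2, 0, 3, 4, 5, 1, 6]
After 8 (reverse(3, 5)): [2, 0, 3, 1, 5, 4, 6]
After 9 (reverse(4, 5)): [2, 0, 3, 1, 4, 5, 6]
After 10 (rotate_left(1, 3, k=2)): [2, 1, 0, 3, 4, 5, 6]
After 11 (swap(3, 1)): [2, 3, 0, 1, 4, 5, 6]
After 12 (swap(6, 0)): [6, 3, 0, 1, 4, 5, 2]
After 13 (rotate_left(0, 6, k=5)): [5, 2, 6, 3, 0, 1, 4]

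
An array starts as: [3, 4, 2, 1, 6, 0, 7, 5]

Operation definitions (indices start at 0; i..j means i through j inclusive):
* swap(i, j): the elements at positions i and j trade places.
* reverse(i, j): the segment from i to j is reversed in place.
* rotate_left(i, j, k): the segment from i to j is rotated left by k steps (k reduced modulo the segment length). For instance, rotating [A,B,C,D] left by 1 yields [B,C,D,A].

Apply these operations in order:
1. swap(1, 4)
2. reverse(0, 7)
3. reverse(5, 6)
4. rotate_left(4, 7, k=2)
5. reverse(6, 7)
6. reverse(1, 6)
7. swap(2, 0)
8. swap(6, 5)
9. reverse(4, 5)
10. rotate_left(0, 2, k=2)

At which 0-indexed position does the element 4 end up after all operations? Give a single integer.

After 1 (swap(1, 4)): [3, 6, 2, 1, 4, 0, 7, 5]
After 2 (reverse(0, 7)): [5, 7, 0, 4, 1, 2, 6, 3]
After 3 (reverse(5, 6)): [5, 7, 0, 4, 1, 6, 2, 3]
After 4 (rotate_left(4, 7, k=2)): [5, 7, 0, 4, 2, 3, 1, 6]
After 5 (reverse(6, 7)): [5, 7, 0, 4, 2, 3, 6, 1]
After 6 (reverse(1, 6)): [5, 6, 3, 2, 4, 0, 7, 1]
After 7 (swap(2, 0)): [3, 6, 5, 2, 4, 0, 7, 1]
After 8 (swap(6, 5)): [3, 6, 5, 2, 4, 7, 0, 1]
After 9 (reverse(4, 5)): [3, 6, 5, 2, 7, 4, 0, 1]
After 10 (rotate_left(0, 2, k=2)): [5, 3, 6, 2, 7, 4, 0, 1]

Answer: 5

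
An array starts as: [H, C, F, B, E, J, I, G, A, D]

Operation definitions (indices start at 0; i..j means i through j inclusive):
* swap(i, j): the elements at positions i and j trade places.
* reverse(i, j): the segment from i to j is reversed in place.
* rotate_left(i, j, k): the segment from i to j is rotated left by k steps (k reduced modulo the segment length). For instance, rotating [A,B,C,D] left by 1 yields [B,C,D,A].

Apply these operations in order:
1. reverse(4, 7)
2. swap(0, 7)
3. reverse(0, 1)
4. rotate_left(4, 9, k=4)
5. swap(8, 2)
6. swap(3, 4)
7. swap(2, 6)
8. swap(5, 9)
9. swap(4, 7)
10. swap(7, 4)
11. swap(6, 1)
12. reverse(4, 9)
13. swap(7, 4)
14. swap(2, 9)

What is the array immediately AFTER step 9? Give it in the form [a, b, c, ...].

Answer: [C, E, G, A, I, H, J, B, F, D]

Derivation:
After 1 (reverse(4, 7)): [H, C, F, B, G, I, J, E, A, D]
After 2 (swap(0, 7)): [E, C, F, B, G, I, J, H, A, D]
After 3 (reverse(0, 1)): [C, E, F, B, G, I, J, H, A, D]
After 4 (rotate_left(4, 9, k=4)): [C, E, F, B, A, D, G, I, J, H]
After 5 (swap(8, 2)): [C, E, J, B, A, D, G, I, F, H]
After 6 (swap(3, 4)): [C, E, J, A, B, D, G, I, F, H]
After 7 (swap(2, 6)): [C, E, G, A, B, D, J, I, F, H]
After 8 (swap(5, 9)): [C, E, G, A, B, H, J, I, F, D]
After 9 (swap(4, 7)): [C, E, G, A, I, H, J, B, F, D]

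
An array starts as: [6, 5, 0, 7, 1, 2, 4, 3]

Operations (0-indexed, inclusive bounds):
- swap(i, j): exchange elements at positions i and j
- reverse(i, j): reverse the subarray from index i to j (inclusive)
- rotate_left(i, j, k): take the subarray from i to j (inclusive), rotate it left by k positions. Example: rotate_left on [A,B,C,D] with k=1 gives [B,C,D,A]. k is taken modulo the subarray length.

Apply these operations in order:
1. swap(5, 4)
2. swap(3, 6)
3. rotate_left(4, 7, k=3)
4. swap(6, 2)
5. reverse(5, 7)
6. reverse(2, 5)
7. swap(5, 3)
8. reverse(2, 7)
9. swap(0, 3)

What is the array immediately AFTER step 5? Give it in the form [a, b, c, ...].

Answer: [6, 5, 1, 4, 3, 7, 0, 2]

Derivation:
After 1 (swap(5, 4)): [6, 5, 0, 7, 2, 1, 4, 3]
After 2 (swap(3, 6)): [6, 5, 0, 4, 2, 1, 7, 3]
After 3 (rotate_left(4, 7, k=3)): [6, 5, 0, 4, 3, 2, 1, 7]
After 4 (swap(6, 2)): [6, 5, 1, 4, 3, 2, 0, 7]
After 5 (reverse(5, 7)): [6, 5, 1, 4, 3, 7, 0, 2]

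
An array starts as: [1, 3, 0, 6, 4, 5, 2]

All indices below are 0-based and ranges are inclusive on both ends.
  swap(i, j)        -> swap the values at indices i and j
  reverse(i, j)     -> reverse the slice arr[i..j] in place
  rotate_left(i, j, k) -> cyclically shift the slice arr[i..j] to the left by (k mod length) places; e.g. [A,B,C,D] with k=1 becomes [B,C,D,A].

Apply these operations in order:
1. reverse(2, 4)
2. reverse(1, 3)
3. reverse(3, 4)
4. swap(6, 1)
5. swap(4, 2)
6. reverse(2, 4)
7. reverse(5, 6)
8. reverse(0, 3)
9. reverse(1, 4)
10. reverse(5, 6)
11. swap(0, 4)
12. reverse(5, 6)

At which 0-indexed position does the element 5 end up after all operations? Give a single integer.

After 1 (reverse(2, 4)): [1, 3, 4, 6, 0, 5, 2]
After 2 (reverse(1, 3)): [1, 6, 4, 3, 0, 5, 2]
After 3 (reverse(3, 4)): [1, 6, 4, 0, 3, 5, 2]
After 4 (swap(6, 1)): [1, 2, 4, 0, 3, 5, 6]
After 5 (swap(4, 2)): [1, 2, 3, 0, 4, 5, 6]
After 6 (reverse(2, 4)): [1, 2, 4, 0, 3, 5, 6]
After 7 (reverse(5, 6)): [1, 2, 4, 0, 3, 6, 5]
After 8 (reverse(0, 3)): [0, 4, 2, 1, 3, 6, 5]
After 9 (reverse(1, 4)): [0, 3, 1, 2, 4, 6, 5]
After 10 (reverse(5, 6)): [0, 3, 1, 2, 4, 5, 6]
After 11 (swap(0, 4)): [4, 3, 1, 2, 0, 5, 6]
After 12 (reverse(5, 6)): [4, 3, 1, 2, 0, 6, 5]

Answer: 6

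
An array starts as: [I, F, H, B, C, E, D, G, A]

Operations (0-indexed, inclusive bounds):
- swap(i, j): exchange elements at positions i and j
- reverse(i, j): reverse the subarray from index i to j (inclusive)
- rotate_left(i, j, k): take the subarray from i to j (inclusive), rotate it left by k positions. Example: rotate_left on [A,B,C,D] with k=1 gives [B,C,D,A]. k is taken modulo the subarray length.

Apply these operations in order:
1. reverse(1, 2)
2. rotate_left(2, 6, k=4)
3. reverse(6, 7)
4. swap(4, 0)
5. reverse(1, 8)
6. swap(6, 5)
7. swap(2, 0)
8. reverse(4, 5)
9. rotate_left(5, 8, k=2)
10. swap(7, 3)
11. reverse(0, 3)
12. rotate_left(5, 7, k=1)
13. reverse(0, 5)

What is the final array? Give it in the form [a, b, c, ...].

After 1 (reverse(1, 2)): [I, H, F, B, C, E, D, G, A]
After 2 (rotate_left(2, 6, k=4)): [I, H, D, F, B, C, E, G, A]
After 3 (reverse(6, 7)): [I, H, D, F, B, C, G, E, A]
After 4 (swap(4, 0)): [B, H, D, F, I, C, G, E, A]
After 5 (reverse(1, 8)): [B, A, E, G, C, I, F, D, H]
After 6 (swap(6, 5)): [B, A, E, G, C, F, I, D, H]
After 7 (swap(2, 0)): [E, A, B, G, C, F, I, D, H]
After 8 (reverse(4, 5)): [E, A, B, G, F, C, I, D, H]
After 9 (rotate_left(5, 8, k=2)): [E, A, B, G, F, D, H, C, I]
After 10 (swap(7, 3)): [E, A, B, C, F, D, H, G, I]
After 11 (reverse(0, 3)): [C, B, A, E, F, D, H, G, I]
After 12 (rotate_left(5, 7, k=1)): [C, B, A, E, F, H, G, D, I]
After 13 (reverse(0, 5)): [H, F, E, A, B, C, G, D, I]

Answer: [H, F, E, A, B, C, G, D, I]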